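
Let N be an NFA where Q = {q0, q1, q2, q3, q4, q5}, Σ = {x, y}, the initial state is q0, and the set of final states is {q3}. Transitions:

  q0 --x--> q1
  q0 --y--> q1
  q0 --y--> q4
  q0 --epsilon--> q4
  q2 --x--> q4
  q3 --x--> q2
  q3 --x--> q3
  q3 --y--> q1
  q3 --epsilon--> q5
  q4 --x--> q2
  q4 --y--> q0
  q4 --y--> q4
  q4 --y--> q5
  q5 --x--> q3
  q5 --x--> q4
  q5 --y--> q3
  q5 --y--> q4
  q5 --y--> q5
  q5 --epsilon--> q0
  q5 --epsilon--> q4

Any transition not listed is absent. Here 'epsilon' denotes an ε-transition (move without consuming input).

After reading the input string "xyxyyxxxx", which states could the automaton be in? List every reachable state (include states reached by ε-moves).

∅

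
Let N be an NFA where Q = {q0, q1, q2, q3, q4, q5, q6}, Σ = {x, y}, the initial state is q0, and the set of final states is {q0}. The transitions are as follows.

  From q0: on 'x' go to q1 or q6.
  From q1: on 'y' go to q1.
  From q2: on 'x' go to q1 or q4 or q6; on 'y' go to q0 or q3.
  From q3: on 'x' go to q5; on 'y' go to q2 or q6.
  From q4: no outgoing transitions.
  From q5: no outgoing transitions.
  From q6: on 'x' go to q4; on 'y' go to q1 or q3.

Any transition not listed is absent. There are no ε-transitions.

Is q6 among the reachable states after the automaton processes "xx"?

Start in {q0}.
Read 'x': {q0} → {q1, q6}.
Read 'x': {q1, q6} → {q4}.
State q6 is not in {q4}.

No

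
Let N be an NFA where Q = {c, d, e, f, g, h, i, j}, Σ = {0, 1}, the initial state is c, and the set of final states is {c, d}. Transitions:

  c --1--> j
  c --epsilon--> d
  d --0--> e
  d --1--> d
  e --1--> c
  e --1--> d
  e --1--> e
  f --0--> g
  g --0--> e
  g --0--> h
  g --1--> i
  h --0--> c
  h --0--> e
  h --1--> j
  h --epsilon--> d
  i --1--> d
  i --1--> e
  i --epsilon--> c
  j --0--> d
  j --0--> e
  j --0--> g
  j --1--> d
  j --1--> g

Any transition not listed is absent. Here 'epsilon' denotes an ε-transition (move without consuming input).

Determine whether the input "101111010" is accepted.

Yes

Start: ε-closure({c}) = {c, d}.
Read '1': {c, d} → {d, j}.
Read '0': {d, j} → {d, e, g}.
Read '1': {d, e, g} → {c, d, e, i}.
Read '1': {c, d, e, i} → {c, d, e, j}.
Read '1': {c, d, e, j} → {c, d, e, g, j}.
Read '1': {c, d, e, g, j} → {c, d, e, g, i, j}.
Read '0': {c, d, e, g, i, j} → {d, e, g, h}.
Read '1': {d, e, g, h} → {c, d, e, i, j}.
Read '0': {c, d, e, i, j} → {d, e, g}.
The final set {d, e, g} contains the accepting state d.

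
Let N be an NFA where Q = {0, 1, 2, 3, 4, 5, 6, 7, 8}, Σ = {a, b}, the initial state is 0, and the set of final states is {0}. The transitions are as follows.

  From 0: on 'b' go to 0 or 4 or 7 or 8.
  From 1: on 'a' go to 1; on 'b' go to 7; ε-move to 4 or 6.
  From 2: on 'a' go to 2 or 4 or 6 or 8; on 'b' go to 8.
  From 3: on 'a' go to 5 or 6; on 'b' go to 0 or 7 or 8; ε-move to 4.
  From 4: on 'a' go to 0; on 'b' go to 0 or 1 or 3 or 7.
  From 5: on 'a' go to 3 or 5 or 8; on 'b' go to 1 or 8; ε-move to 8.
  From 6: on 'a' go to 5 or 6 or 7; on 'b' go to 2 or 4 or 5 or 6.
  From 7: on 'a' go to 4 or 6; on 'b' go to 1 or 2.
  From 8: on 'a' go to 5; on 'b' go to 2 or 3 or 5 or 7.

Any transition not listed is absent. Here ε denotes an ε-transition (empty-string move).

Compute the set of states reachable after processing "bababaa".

{0, 1, 2, 3, 4, 5, 6, 7, 8}

Start in {0}.
Read 'b': 0→{0, 4, 7, 8}; now {0, 4, 7, 8}.
Read 'a': 0→∅, 4→{0}, 7→{4, 6}, 8→{5}; union {0, 4, 5, 6}; ε-closure = {0, 4, 5, 6, 8}.
Read 'b': 0→{0, 4, 7, 8}, 4→{0, 1, 3, 7}, 5→{1, 8}, 6→{2, 4, 5, 6}, 8→{2, 3, 5, 7}; now {0, 1, 2, 3, 4, 5, 6, 7, 8}.
Read 'a': 0→∅, 1→{1}, 2→{2, 4, 6, 8}, 3→{5, 6}, 4→{0}, 5→{3, 5, 8}, 6→{5, 6, 7}, 7→{4, 6}, 8→{5}; now {0, 1, 2, 3, 4, 5, 6, 7, 8}.
Read 'b': 0→{0, 4, 7, 8}, 1→{7}, 2→{8}, 3→{0, 7, 8}, 4→{0, 1, 3, 7}, 5→{1, 8}, 6→{2, 4, 5, 6}, 7→{1, 2}, 8→{2, 3, 5, 7}; now {0, 1, 2, 3, 4, 5, 6, 7, 8}.
Read 'a': 0→∅, 1→{1}, 2→{2, 4, 6, 8}, 3→{5, 6}, 4→{0}, 5→{3, 5, 8}, 6→{5, 6, 7}, 7→{4, 6}, 8→{5}; now {0, 1, 2, 3, 4, 5, 6, 7, 8}.
Read 'a': 0→∅, 1→{1}, 2→{2, 4, 6, 8}, 3→{5, 6}, 4→{0}, 5→{3, 5, 8}, 6→{5, 6, 7}, 7→{4, 6}, 8→{5}; now {0, 1, 2, 3, 4, 5, 6, 7, 8}.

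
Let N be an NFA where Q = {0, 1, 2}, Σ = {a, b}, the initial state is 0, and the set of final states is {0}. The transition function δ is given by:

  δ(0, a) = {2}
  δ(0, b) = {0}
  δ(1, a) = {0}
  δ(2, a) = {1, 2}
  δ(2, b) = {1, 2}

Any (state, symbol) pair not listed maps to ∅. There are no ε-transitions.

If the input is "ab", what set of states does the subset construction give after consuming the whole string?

Start in {0}.
Read 'a': 0→{2}; now {2}.
Read 'b': 2→{1, 2}; now {1, 2}.

{1, 2}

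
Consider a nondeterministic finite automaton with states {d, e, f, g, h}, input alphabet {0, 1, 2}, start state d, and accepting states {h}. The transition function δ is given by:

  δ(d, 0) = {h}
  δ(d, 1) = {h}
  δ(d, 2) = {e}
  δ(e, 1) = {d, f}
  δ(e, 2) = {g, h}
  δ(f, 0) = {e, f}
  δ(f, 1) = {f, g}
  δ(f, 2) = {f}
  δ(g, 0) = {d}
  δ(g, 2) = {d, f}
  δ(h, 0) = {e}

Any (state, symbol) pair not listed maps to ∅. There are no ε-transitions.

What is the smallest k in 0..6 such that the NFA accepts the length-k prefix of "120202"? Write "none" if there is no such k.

1

Start in {d}.
Read '1': d→{h}; now {h}.
None of the earlier sets intersect F, but {h} does.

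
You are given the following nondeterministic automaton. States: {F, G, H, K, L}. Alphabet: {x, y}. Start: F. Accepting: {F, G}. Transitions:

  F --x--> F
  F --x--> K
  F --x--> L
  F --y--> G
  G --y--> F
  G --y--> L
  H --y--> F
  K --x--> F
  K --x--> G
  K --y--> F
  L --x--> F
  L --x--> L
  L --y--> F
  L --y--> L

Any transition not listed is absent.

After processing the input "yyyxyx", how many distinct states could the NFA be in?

Start in {F}.
Read 'y': {F} → {G}.
Read 'y': {G} → {F, L}.
Read 'y': {F, L} → {F, G, L}.
Read 'x': {F, G, L} → {F, K, L}.
Read 'y': {F, K, L} → {F, G, L}.
Read 'x': {F, G, L} → {F, K, L}.
That set has 3 states.

3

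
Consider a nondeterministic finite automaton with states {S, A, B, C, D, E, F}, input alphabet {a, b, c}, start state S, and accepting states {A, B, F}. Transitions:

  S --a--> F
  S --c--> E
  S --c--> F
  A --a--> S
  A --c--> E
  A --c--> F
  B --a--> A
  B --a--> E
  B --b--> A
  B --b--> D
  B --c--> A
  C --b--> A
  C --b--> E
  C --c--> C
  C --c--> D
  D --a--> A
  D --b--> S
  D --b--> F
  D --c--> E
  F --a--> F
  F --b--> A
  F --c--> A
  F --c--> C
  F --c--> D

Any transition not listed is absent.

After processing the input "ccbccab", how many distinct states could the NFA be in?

1

Start in {S}.
Read 'c': S→{E, F}; now {E, F}.
Read 'c': E→∅, F→{A, C, D}; now {A, C, D}.
Read 'b': A→∅, C→{A, E}, D→{S, F}; now {S, A, E, F}.
Read 'c': S→{E, F}, A→{E, F}, E→∅, F→{A, C, D}; now {A, C, D, E, F}.
Read 'c': A→{E, F}, C→{C, D}, D→{E}, E→∅, F→{A, C, D}; now {A, C, D, E, F}.
Read 'a': A→{S}, C→∅, D→{A}, E→∅, F→{F}; now {S, A, F}.
Read 'b': S→∅, A→∅, F→{A}; now {A}.
That set has 1 state.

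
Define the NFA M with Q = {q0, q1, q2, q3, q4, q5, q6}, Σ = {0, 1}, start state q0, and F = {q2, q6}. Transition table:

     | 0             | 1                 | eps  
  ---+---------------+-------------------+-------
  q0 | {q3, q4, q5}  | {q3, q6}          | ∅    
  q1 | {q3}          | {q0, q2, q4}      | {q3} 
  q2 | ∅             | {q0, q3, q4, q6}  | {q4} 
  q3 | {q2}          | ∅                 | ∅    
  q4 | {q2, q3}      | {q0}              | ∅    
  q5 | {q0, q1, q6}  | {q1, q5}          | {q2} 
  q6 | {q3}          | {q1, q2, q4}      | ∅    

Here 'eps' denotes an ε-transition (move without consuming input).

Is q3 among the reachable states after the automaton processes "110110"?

Yes

Start in {q0}.
Read '1': q0→{q3, q6}; now {q3, q6}.
Read '1': q3→∅, q6→{q1, q2, q4}; union {q1, q2, q4}; ε-closure = {q1, q2, q3, q4}.
Read '0': q1→{q3}, q2→∅, q3→{q2}, q4→{q2, q3}; union {q2, q3}; ε-closure = {q2, q3, q4}.
Read '1': q2→{q0, q3, q4, q6}, q3→∅, q4→{q0}; now {q0, q3, q4, q6}.
Read '1': q0→{q3, q6}, q3→∅, q4→{q0}, q6→{q1, q2, q4}; now {q0, q1, q2, q3, q4, q6}.
Read '0': q0→{q3, q4, q5}, q1→{q3}, q2→∅, q3→{q2}, q4→{q2, q3}, q6→{q3}; now {q2, q3, q4, q5}.
State q3 is in {q2, q3, q4, q5}.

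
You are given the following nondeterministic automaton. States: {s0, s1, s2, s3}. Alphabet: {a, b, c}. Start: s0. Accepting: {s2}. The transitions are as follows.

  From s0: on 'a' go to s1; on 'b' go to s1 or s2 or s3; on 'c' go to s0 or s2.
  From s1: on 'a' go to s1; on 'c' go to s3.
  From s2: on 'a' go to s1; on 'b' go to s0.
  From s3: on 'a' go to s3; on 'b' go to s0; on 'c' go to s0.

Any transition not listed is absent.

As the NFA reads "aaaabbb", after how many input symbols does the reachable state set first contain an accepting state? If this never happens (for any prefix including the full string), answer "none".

Start in {s0}.
Read 'a': {s0} → {s1}.
Read 'a': {s1} → {s1}.
Read 'a': {s1} → {s1}.
Read 'a': {s1} → {s1}.
Read 'b': {s1} → ∅.
The set is empty and remains empty for the remaining 2 symbols.
No reachable set along the way intersects F.

none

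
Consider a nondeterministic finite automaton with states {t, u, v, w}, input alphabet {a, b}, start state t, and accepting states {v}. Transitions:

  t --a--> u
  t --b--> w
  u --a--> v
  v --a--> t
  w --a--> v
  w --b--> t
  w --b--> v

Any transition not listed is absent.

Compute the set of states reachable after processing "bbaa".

{u, v}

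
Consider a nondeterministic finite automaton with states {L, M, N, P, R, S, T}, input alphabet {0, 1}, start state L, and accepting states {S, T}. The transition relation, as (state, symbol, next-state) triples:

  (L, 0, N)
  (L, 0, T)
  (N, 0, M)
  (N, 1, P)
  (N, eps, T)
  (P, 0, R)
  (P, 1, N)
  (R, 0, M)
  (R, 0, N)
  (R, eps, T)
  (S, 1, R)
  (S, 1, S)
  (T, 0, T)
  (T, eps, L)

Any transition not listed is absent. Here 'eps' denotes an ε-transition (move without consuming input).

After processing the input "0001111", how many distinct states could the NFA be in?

3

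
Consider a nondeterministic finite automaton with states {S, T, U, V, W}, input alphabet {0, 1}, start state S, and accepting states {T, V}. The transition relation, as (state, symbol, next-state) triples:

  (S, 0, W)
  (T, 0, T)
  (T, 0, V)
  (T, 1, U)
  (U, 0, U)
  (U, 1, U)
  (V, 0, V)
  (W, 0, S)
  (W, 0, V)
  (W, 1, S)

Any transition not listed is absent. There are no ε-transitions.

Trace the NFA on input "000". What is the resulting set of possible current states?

{V, W}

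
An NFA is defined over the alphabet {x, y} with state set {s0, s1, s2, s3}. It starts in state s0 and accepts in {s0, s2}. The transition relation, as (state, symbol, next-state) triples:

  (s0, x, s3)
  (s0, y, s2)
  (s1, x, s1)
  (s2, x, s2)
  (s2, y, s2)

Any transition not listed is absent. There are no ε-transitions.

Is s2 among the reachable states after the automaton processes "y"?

Start in {s0}.
Read 'y': s0→{s2}; now {s2}.
State s2 is in {s2}.

Yes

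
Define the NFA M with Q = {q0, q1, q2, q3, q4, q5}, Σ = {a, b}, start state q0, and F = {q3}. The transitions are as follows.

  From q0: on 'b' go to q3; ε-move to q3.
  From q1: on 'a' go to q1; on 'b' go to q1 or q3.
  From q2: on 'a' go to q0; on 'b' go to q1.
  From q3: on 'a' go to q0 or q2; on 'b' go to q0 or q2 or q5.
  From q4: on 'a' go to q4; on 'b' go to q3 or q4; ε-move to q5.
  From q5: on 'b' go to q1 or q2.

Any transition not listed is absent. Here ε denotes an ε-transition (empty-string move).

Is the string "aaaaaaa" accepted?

Yes

Start: ε-closure({q0}) = {q0, q3}.
Read 'a': q0→∅, q3→{q0, q2}; union {q0, q2}; ε-closure = {q0, q2, q3}.
Read 'a': q0→∅, q2→{q0}, q3→{q0, q2}; union {q0, q2}; ε-closure = {q0, q2, q3}.
Read 'a': q0→∅, q2→{q0}, q3→{q0, q2}; union {q0, q2}; ε-closure = {q0, q2, q3}.
Read 'a': q0→∅, q2→{q0}, q3→{q0, q2}; union {q0, q2}; ε-closure = {q0, q2, q3}.
Read 'a': q0→∅, q2→{q0}, q3→{q0, q2}; union {q0, q2}; ε-closure = {q0, q2, q3}.
Read 'a': q0→∅, q2→{q0}, q3→{q0, q2}; union {q0, q2}; ε-closure = {q0, q2, q3}.
Read 'a': q0→∅, q2→{q0}, q3→{q0, q2}; union {q0, q2}; ε-closure = {q0, q2, q3}.
The final set {q0, q2, q3} contains the accepting state q3.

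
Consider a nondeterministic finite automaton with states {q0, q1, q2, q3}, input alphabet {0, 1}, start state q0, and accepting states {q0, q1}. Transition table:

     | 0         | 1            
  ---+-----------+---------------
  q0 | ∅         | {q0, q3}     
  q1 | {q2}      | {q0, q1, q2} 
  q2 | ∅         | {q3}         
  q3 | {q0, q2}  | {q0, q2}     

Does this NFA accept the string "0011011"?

No

Start in {q0}.
Read '0': {q0} → ∅.
The set is empty and remains empty for the remaining 6 symbols.
The final set ∅ contains no accepting state.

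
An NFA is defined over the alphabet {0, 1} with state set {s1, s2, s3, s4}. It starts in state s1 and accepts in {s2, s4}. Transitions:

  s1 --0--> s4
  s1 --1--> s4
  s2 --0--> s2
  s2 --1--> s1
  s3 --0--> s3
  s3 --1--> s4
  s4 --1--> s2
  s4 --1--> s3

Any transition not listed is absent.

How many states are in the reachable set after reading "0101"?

2

Start in {s1}.
Read '0': s1→{s4}; now {s4}.
Read '1': s4→{s2, s3}; now {s2, s3}.
Read '0': s2→{s2}, s3→{s3}; now {s2, s3}.
Read '1': s2→{s1}, s3→{s4}; now {s1, s4}.
That set has 2 states.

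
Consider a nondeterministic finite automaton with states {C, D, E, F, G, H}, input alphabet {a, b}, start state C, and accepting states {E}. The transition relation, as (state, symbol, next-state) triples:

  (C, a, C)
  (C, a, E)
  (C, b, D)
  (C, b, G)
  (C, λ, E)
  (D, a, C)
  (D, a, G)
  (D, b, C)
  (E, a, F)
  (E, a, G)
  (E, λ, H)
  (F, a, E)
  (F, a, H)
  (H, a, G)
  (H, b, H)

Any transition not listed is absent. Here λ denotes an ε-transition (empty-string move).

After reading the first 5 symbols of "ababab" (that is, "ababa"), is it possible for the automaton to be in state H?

Yes

Start: ε-closure({C}) = {C, E, H}.
Read 'a': C→{C, E}, E→{F, G}, H→{G}; union {C, E, F, G}; ε-closure = {C, E, F, G, H}.
Read 'b': C→{D, G}, E→∅, F→∅, G→∅, H→{H}; now {D, G, H}.
Read 'a': D→{C, G}, G→∅, H→{G}; union {C, G}; ε-closure = {C, E, G, H}.
Read 'b': C→{D, G}, E→∅, G→∅, H→{H}; now {D, G, H}.
Read 'a': D→{C, G}, G→∅, H→{G}; union {C, G}; ε-closure = {C, E, G, H}.
State H is in {C, E, G, H}.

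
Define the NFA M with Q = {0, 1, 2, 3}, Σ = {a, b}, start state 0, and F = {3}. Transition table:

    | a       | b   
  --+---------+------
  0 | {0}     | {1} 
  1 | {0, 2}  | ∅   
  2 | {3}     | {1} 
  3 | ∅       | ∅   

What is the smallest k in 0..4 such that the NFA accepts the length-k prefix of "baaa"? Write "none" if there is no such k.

3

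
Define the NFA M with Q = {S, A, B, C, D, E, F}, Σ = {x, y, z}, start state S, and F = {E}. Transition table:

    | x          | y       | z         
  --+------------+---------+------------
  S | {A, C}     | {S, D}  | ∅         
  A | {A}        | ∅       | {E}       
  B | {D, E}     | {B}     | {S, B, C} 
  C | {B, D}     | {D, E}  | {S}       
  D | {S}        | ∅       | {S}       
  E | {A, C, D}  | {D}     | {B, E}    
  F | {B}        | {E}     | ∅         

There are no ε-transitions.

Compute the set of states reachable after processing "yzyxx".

{A, B, C, D}

Start in {S}.
Read 'y': {S} → {S, D}.
Read 'z': {S, D} → {S}.
Read 'y': {S} → {S, D}.
Read 'x': {S, D} → {S, A, C}.
Read 'x': {S, A, C} → {A, B, C, D}.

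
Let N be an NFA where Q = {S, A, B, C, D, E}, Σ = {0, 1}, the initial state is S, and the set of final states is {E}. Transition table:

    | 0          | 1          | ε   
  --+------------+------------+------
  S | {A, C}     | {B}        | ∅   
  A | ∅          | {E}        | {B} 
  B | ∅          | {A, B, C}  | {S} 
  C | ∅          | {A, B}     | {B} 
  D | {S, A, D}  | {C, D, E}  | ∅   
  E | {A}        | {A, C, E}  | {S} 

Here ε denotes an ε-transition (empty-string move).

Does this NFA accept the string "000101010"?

Start in {S}.
Read '0': S→{A, C}; union {A, C}; ε-closure = {S, A, B, C}.
Read '0': S→{A, C}, A→∅, B→∅, C→∅; union {A, C}; ε-closure = {S, A, B, C}.
Read '0': S→{A, C}, A→∅, B→∅, C→∅; union {A, C}; ε-closure = {S, A, B, C}.
Read '1': S→{B}, A→{E}, B→{A, B, C}, C→{A, B}; union {A, B, C, E}; ε-closure = {S, A, B, C, E}.
Read '0': S→{A, C}, A→∅, B→∅, C→∅, E→{A}; union {A, C}; ε-closure = {S, A, B, C}.
Read '1': S→{B}, A→{E}, B→{A, B, C}, C→{A, B}; union {A, B, C, E}; ε-closure = {S, A, B, C, E}.
Read '0': S→{A, C}, A→∅, B→∅, C→∅, E→{A}; union {A, C}; ε-closure = {S, A, B, C}.
Read '1': S→{B}, A→{E}, B→{A, B, C}, C→{A, B}; union {A, B, C, E}; ε-closure = {S, A, B, C, E}.
Read '0': S→{A, C}, A→∅, B→∅, C→∅, E→{A}; union {A, C}; ε-closure = {S, A, B, C}.
The final set {S, A, B, C} contains no accepting state.

No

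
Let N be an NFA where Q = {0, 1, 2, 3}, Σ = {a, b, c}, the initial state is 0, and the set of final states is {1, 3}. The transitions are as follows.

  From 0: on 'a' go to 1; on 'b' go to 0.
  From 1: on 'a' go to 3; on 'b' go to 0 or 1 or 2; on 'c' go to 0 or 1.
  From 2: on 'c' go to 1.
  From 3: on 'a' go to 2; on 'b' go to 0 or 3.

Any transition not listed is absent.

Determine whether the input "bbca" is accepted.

Start in {0}.
Read 'b': 0→{0}; now {0}.
Read 'b': 0→{0}; now {0}.
Read 'c': 0→∅; now ∅.
The set is empty and remains empty for the remaining 1 symbol.
The final set ∅ contains no accepting state.

No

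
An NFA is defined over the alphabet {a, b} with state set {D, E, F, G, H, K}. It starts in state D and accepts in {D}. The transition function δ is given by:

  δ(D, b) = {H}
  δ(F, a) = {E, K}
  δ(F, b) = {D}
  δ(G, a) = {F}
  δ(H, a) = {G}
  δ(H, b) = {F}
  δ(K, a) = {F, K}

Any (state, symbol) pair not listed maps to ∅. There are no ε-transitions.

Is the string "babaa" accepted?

Start in {D}.
Read 'b': {D} → {H}.
Read 'a': {H} → {G}.
Read 'b': {G} → ∅.
The set is empty and remains empty for the remaining 2 symbols.
The final set ∅ contains no accepting state.

No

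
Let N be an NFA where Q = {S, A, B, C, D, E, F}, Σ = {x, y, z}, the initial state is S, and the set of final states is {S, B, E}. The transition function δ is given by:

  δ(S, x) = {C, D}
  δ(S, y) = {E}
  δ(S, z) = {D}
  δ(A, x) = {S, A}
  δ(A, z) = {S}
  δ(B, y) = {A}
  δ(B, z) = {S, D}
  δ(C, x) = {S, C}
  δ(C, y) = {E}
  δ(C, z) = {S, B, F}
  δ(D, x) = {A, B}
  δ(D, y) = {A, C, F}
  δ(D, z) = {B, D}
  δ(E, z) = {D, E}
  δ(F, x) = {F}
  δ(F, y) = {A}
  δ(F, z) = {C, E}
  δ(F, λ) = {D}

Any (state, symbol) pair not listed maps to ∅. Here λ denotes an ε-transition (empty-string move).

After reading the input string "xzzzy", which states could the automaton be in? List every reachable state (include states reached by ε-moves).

{A, C, D, E, F}

Start in {S}.
Read 'x': S→{C, D}; now {C, D}.
Read 'z': C→{S, B, F}, D→{B, D}; now {S, B, D, F}.
Read 'z': S→{D}, B→{S, D}, D→{B, D}, F→{C, E}; now {S, B, C, D, E}.
Read 'z': S→{D}, B→{S, D}, C→{S, B, F}, D→{B, D}, E→{D, E}; now {S, B, D, E, F}.
Read 'y': S→{E}, B→{A}, D→{A, C, F}, E→∅, F→{A}; union {A, C, E, F}; ε-closure = {A, C, D, E, F}.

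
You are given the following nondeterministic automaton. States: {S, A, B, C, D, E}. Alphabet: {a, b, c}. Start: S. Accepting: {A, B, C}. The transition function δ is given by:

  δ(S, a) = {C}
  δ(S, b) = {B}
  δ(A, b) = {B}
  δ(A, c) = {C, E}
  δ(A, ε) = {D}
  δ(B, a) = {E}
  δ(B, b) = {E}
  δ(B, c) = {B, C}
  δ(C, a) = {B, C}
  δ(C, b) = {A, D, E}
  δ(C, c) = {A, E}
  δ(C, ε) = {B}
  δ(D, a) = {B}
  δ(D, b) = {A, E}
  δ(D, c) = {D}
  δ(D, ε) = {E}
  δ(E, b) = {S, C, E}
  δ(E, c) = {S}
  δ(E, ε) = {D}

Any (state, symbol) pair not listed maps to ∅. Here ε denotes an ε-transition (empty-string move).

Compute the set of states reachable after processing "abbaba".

{B, C, D, E}

Start in {S}.
Read 'a': {S} → {B, C}.
Read 'b': {B, C} → {A, D, E}.
Read 'b': {A, D, E} → {S, A, B, C, D, E}.
Read 'a': {S, A, B, C, D, E} → {B, C, D, E}.
Read 'b': {B, C, D, E} → {S, A, B, C, D, E}.
Read 'a': {S, A, B, C, D, E} → {B, C, D, E}.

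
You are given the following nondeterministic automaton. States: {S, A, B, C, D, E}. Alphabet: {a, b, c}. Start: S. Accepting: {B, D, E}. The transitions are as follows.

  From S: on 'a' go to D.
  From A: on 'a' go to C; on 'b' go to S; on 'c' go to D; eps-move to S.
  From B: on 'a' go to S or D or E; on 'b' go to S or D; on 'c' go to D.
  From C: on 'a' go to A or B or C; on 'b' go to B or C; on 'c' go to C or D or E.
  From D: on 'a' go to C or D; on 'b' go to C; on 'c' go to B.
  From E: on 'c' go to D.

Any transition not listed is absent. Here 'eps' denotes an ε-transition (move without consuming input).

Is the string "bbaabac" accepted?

Start in {S}.
Read 'b': S→∅; now ∅.
The set is empty and remains empty for the remaining 6 symbols.
The final set ∅ contains no accepting state.

No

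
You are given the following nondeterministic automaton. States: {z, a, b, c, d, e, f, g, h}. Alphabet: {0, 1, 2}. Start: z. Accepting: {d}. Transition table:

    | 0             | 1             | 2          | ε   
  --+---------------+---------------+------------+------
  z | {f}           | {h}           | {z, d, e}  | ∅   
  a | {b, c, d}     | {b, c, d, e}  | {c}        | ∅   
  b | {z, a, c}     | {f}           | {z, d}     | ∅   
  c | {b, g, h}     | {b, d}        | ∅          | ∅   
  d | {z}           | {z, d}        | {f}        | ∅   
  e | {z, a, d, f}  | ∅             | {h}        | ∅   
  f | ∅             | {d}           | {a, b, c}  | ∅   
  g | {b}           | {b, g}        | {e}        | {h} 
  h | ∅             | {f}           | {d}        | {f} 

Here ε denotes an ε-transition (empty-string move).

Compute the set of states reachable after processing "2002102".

{z, a, b, c, d, e, f}

Start in {z}.
Read '2': z→{z, d, e}; now {z, d, e}.
Read '0': z→{f}, d→{z}, e→{z, a, d, f}; now {z, a, d, f}.
Read '0': z→{f}, a→{b, c, d}, d→{z}, f→∅; now {z, b, c, d, f}.
Read '2': z→{z, d, e}, b→{z, d}, c→∅, d→{f}, f→{a, b, c}; now {z, a, b, c, d, e, f}.
Read '1': z→{h}, a→{b, c, d, e}, b→{f}, c→{b, d}, d→{z, d}, e→∅, f→{d}; now {z, b, c, d, e, f, h}.
Read '0': z→{f}, b→{z, a, c}, c→{b, g, h}, d→{z}, e→{z, a, d, f}, f→∅, h→∅; now {z, a, b, c, d, f, g, h}.
Read '2': z→{z, d, e}, a→{c}, b→{z, d}, c→∅, d→{f}, f→{a, b, c}, g→{e}, h→{d}; now {z, a, b, c, d, e, f}.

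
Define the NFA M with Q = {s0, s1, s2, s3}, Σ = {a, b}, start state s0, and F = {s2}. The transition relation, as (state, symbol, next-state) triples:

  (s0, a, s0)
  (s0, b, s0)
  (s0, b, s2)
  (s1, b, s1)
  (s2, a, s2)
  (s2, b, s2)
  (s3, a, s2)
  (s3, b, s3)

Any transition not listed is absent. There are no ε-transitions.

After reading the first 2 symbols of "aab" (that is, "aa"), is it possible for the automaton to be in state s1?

Start in {s0}.
Read 'a': s0→{s0}; now {s0}.
Read 'a': s0→{s0}; now {s0}.
State s1 is not in {s0}.

No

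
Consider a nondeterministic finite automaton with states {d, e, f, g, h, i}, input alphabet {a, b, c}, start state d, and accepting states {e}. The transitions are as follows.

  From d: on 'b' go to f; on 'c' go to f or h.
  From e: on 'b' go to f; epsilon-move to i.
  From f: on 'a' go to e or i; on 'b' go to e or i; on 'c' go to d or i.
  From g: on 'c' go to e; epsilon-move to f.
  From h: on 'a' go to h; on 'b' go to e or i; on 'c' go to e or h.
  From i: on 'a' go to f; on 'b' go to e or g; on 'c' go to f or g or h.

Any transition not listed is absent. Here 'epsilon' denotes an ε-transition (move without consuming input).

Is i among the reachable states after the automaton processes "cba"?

No

Start in {d}.
Read 'c': {d} → {f, h}.
Read 'b': {f, h} → {e, i}.
Read 'a': {e, i} → {f}.
State i is not in {f}.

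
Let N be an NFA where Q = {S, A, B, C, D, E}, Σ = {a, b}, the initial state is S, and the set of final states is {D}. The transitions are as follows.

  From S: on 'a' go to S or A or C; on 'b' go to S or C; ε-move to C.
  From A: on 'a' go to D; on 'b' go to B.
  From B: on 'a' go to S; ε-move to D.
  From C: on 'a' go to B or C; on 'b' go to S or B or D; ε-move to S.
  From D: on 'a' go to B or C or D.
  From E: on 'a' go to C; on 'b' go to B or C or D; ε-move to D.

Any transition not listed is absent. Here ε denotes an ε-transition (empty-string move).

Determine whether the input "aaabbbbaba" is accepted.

Start: ε-closure({S}) = {S, C}.
Read 'a': {S, C} → {S, A, B, C, D}.
Read 'a': {S, A, B, C, D} → {S, A, B, C, D}.
Read 'a': {S, A, B, C, D} → {S, A, B, C, D}.
Read 'b': {S, A, B, C, D} → {S, B, C, D}.
Read 'b': {S, B, C, D} → {S, B, C, D}.
Read 'b': {S, B, C, D} → {S, B, C, D}.
Read 'b': {S, B, C, D} → {S, B, C, D}.
Read 'a': {S, B, C, D} → {S, A, B, C, D}.
Read 'b': {S, A, B, C, D} → {S, B, C, D}.
Read 'a': {S, B, C, D} → {S, A, B, C, D}.
The final set {S, A, B, C, D} contains the accepting state D.

Yes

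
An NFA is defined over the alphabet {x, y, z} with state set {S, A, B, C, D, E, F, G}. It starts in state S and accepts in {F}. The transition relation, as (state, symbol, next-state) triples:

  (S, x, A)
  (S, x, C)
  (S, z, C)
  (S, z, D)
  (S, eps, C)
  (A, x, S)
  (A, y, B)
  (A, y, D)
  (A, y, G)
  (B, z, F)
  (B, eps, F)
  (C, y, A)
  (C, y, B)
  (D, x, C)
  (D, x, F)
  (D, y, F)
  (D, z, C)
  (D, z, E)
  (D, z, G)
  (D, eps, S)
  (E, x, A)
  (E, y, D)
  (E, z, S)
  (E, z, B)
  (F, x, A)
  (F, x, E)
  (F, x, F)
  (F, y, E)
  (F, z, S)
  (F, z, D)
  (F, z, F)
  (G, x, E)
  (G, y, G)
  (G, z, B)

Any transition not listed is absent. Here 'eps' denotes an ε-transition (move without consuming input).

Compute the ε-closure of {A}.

{A}

Begin with {A}.
No ε-moves leave this set, so the closure equals the set itself.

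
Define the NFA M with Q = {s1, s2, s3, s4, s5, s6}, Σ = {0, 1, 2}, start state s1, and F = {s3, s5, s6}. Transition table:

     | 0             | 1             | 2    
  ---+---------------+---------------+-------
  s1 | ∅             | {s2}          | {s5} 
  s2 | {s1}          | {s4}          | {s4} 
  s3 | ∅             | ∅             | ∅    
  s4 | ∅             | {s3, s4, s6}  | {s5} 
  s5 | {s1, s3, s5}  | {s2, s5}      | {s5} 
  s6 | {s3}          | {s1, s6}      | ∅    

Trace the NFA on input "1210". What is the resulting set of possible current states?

Start in {s1}.
Read '1': s1→{s2}; now {s2}.
Read '2': s2→{s4}; now {s4}.
Read '1': s4→{s3, s4, s6}; now {s3, s4, s6}.
Read '0': s3→∅, s4→∅, s6→{s3}; now {s3}.

{s3}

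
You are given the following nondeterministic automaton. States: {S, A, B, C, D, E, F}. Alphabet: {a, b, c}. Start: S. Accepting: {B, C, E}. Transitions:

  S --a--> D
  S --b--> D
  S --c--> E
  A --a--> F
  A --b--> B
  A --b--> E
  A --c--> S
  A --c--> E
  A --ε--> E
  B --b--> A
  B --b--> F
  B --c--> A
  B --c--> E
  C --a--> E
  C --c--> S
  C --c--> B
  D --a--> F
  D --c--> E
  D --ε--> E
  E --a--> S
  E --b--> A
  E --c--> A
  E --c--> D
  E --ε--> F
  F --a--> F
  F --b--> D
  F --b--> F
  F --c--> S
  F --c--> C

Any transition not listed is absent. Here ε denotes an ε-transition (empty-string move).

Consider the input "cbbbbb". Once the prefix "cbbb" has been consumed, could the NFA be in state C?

Start in {S}.
Read 'c': S→{E}; union {E}; ε-closure = {E, F}.
Read 'b': E→{A}, F→{D, F}; union {A, D, F}; ε-closure = {A, D, E, F}.
Read 'b': A→{B, E}, D→∅, E→{A}, F→{D, F}; now {A, B, D, E, F}.
Read 'b': A→{B, E}, B→{A, F}, D→∅, E→{A}, F→{D, F}; now {A, B, D, E, F}.
State C is not in {A, B, D, E, F}.

No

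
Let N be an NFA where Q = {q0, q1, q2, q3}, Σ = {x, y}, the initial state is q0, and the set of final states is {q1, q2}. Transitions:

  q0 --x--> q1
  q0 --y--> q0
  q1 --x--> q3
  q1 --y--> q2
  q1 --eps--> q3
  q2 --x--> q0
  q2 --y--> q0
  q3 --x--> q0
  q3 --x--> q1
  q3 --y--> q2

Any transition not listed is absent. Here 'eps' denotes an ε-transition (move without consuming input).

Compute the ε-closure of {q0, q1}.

{q0, q1, q3}

Begin with {q0, q1}.
ε-move q1 → q3; add q3.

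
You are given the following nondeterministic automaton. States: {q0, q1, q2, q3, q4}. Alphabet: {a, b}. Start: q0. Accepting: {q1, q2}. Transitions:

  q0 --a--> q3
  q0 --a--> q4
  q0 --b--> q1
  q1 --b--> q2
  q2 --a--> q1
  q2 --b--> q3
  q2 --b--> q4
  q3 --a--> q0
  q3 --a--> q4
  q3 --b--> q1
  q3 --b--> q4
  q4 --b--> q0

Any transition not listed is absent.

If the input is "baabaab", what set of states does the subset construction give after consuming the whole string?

∅

Start in {q0}.
Read 'b': {q0} → {q1}.
Read 'a': {q1} → ∅.
The set is empty and remains empty for the remaining 5 symbols.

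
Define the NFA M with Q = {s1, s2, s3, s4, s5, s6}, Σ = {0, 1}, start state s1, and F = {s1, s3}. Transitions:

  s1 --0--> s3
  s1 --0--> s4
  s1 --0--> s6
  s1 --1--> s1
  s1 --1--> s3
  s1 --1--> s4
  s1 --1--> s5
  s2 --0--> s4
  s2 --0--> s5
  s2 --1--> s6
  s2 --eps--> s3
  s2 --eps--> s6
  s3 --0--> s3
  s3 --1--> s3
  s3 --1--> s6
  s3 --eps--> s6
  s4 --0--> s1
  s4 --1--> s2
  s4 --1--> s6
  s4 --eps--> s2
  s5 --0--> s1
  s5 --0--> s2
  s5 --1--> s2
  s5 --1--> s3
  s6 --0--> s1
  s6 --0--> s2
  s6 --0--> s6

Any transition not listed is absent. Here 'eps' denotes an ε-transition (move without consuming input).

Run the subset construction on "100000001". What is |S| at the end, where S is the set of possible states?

6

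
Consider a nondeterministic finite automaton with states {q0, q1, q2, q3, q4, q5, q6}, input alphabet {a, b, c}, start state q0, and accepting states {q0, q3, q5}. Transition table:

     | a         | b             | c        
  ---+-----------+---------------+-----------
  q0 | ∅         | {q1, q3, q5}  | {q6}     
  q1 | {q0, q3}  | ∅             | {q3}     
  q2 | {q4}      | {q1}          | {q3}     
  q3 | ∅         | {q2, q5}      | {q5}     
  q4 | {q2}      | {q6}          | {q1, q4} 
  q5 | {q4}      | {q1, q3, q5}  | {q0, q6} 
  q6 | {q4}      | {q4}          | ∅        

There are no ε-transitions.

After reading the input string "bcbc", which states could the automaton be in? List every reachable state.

Start in {q0}.
Read 'b': {q0} → {q1, q3, q5}.
Read 'c': {q1, q3, q5} → {q0, q3, q5, q6}.
Read 'b': {q0, q3, q5, q6} → {q1, q2, q3, q4, q5}.
Read 'c': {q1, q2, q3, q4, q5} → {q0, q1, q3, q4, q5, q6}.

{q0, q1, q3, q4, q5, q6}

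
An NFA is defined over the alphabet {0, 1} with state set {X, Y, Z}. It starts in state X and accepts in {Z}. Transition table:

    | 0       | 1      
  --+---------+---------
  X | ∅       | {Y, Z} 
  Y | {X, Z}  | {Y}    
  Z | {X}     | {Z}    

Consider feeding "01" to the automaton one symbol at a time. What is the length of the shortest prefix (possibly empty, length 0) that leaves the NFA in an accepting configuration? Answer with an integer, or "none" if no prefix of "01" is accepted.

none

Start in {X}.
Read '0': {X} → ∅.
The set is empty and remains empty for the remaining 1 symbol.
No reachable set along the way intersects F.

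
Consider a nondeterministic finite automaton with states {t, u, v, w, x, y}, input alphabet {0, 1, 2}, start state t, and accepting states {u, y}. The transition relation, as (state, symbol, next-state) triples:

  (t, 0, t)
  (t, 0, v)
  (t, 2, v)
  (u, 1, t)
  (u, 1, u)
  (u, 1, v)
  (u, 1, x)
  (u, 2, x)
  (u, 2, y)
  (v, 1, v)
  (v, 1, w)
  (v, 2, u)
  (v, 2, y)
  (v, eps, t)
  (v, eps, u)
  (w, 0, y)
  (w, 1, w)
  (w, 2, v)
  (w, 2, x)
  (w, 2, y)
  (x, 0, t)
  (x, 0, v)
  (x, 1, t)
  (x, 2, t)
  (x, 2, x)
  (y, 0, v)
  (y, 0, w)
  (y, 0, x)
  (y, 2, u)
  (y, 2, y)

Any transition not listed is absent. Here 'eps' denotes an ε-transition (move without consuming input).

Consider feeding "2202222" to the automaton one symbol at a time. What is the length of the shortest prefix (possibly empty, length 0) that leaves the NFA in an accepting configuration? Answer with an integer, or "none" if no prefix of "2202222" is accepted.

1

Start in {t}.
Read '2': t→{v}; union {v}; ε-closure = {t, u, v}.
None of the earlier sets intersect F, but {t, u, v} does.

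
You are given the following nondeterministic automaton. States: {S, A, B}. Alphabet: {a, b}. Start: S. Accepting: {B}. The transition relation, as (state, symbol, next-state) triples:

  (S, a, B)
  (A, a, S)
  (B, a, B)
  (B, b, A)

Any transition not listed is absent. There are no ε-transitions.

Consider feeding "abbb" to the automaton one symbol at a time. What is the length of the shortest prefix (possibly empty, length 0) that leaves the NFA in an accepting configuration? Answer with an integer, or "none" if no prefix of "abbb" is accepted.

1

Start in {S}.
Read 'a': S→{B}; now {B}.
None of the earlier sets intersect F, but {B} does.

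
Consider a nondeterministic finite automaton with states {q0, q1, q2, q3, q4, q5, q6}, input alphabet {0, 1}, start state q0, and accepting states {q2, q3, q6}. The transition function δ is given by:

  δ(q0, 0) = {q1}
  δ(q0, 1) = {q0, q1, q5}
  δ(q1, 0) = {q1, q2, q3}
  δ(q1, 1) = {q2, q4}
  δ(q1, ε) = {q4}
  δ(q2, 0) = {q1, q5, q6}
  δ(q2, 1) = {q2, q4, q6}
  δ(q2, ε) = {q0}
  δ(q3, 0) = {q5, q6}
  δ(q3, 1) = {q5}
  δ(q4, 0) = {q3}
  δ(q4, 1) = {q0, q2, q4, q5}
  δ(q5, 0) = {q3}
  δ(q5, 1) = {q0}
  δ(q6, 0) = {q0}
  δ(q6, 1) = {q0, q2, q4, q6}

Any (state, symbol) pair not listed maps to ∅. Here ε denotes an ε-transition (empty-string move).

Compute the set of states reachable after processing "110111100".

Start in {q0}.
Read '1': q0→{q0, q1, q5}; union {q0, q1, q5}; ε-closure = {q0, q1, q4, q5}.
Read '1': q0→{q0, q1, q5}, q1→{q2, q4}, q4→{q0, q2, q4, q5}, q5→{q0}; now {q0, q1, q2, q4, q5}.
Read '0': q0→{q1}, q1→{q1, q2, q3}, q2→{q1, q5, q6}, q4→{q3}, q5→{q3}; union {q1, q2, q3, q5, q6}; ε-closure = {q0, q1, q2, q3, q4, q5, q6}.
Read '1': q0→{q0, q1, q5}, q1→{q2, q4}, q2→{q2, q4, q6}, q3→{q5}, q4→{q0, q2, q4, q5}, q5→{q0}, q6→{q0, q2, q4, q6}; now {q0, q1, q2, q4, q5, q6}.
Read '1': q0→{q0, q1, q5}, q1→{q2, q4}, q2→{q2, q4, q6}, q4→{q0, q2, q4, q5}, q5→{q0}, q6→{q0, q2, q4, q6}; now {q0, q1, q2, q4, q5, q6}.
Read '1': q0→{q0, q1, q5}, q1→{q2, q4}, q2→{q2, q4, q6}, q4→{q0, q2, q4, q5}, q5→{q0}, q6→{q0, q2, q4, q6}; now {q0, q1, q2, q4, q5, q6}.
Read '1': q0→{q0, q1, q5}, q1→{q2, q4}, q2→{q2, q4, q6}, q4→{q0, q2, q4, q5}, q5→{q0}, q6→{q0, q2, q4, q6}; now {q0, q1, q2, q4, q5, q6}.
Read '0': q0→{q1}, q1→{q1, q2, q3}, q2→{q1, q5, q6}, q4→{q3}, q5→{q3}, q6→{q0}; union {q0, q1, q2, q3, q5, q6}; ε-closure = {q0, q1, q2, q3, q4, q5, q6}.
Read '0': q0→{q1}, q1→{q1, q2, q3}, q2→{q1, q5, q6}, q3→{q5, q6}, q4→{q3}, q5→{q3}, q6→{q0}; union {q0, q1, q2, q3, q5, q6}; ε-closure = {q0, q1, q2, q3, q4, q5, q6}.

{q0, q1, q2, q3, q4, q5, q6}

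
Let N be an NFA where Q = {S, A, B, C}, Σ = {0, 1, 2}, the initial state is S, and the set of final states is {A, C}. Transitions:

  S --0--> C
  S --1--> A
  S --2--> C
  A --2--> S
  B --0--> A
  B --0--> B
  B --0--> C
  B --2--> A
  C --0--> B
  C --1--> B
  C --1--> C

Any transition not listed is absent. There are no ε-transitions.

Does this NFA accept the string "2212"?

Start in {S}.
Read '2': {S} → {C}.
Read '2': {C} → ∅.
The set is empty and remains empty for the remaining 2 symbols.
The final set ∅ contains no accepting state.

No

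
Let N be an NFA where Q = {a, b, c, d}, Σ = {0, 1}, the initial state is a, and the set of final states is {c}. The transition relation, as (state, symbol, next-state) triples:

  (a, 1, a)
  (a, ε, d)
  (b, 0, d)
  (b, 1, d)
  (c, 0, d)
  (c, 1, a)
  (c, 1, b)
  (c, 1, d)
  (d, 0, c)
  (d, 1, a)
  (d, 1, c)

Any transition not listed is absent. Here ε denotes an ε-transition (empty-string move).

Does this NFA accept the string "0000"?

No

Start: ε-closure({a}) = {a, d}.
Read '0': a→∅, d→{c}; now {c}.
Read '0': c→{d}; now {d}.
Read '0': d→{c}; now {c}.
Read '0': c→{d}; now {d}.
The final set {d} contains no accepting state.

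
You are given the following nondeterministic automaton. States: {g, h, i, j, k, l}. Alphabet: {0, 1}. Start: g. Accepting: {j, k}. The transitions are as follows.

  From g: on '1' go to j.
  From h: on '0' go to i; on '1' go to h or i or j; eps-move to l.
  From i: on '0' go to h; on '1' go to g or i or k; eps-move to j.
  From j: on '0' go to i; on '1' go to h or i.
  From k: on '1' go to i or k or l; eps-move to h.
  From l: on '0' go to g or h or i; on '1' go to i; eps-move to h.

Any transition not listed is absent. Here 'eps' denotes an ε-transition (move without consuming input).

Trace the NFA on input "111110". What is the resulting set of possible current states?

{g, h, i, j, l}

Start in {g}.
Read '1': g→{j}; now {j}.
Read '1': j→{h, i}; union {h, i}; ε-closure = {h, i, j, l}.
Read '1': h→{h, i, j}, i→{g, i, k}, j→{h, i}, l→{i}; union {g, h, i, j, k}; ε-closure = {g, h, i, j, k, l}.
Read '1': g→{j}, h→{h, i, j}, i→{g, i, k}, j→{h, i}, k→{i, k, l}, l→{i}; now {g, h, i, j, k, l}.
Read '1': g→{j}, h→{h, i, j}, i→{g, i, k}, j→{h, i}, k→{i, k, l}, l→{i}; now {g, h, i, j, k, l}.
Read '0': g→∅, h→{i}, i→{h}, j→{i}, k→∅, l→{g, h, i}; union {g, h, i}; ε-closure = {g, h, i, j, l}.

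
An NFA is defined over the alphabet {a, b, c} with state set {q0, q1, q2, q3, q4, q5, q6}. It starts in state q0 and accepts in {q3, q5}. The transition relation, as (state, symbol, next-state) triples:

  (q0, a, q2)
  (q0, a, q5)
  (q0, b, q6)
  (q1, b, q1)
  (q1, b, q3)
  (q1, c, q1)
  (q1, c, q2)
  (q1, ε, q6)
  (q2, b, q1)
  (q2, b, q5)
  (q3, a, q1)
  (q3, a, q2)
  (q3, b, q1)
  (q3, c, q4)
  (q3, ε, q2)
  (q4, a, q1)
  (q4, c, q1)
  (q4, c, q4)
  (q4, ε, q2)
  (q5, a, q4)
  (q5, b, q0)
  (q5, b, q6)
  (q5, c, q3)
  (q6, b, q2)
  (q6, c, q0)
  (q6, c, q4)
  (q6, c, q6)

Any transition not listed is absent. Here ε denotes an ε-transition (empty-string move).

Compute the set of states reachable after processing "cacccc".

∅

Start in {q0}.
Read 'c': {q0} → ∅.
The set is empty and remains empty for the remaining 5 symbols.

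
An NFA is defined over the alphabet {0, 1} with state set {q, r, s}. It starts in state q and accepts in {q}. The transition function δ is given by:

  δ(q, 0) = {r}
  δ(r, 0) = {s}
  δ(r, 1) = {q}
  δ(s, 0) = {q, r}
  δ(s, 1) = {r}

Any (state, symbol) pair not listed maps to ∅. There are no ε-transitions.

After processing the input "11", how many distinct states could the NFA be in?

Start in {q}.
Read '1': {q} → ∅.
The set is empty and remains empty for the remaining 1 symbol.
That set has 0 states.

0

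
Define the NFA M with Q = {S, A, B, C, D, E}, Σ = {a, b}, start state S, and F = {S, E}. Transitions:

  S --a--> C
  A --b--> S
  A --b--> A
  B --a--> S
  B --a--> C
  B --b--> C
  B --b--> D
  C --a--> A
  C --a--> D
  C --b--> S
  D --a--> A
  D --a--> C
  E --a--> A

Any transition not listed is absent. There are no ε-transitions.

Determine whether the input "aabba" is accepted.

No

Start in {S}.
Read 'a': S→{C}; now {C}.
Read 'a': C→{A, D}; now {A, D}.
Read 'b': A→{S, A}, D→∅; now {S, A}.
Read 'b': S→∅, A→{S, A}; now {S, A}.
Read 'a': S→{C}, A→∅; now {C}.
The final set {C} contains no accepting state.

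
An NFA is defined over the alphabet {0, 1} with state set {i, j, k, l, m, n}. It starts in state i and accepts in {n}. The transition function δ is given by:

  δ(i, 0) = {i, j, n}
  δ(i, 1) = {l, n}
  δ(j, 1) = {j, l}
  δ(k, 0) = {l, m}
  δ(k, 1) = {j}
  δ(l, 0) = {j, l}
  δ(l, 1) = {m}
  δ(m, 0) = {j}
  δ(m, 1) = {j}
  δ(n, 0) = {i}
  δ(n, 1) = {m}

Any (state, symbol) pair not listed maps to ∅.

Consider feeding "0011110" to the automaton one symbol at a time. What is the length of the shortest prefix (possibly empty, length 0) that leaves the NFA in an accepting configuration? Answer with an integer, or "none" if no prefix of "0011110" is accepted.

1

Start in {i}.
Read '0': i→{i, j, n}; now {i, j, n}.
None of the earlier sets intersect F, but {i, j, n} does.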